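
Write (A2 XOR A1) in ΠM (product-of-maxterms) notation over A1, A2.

ΠM(0, 3) = (A1 OR A2) AND (NOT A1 OR NOT A2)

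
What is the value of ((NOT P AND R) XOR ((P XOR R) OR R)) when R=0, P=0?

Substituting: ((NOT 0 AND 0) XOR ((0 XOR 0) OR 0))
= 0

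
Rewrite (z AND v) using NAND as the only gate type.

((z NAND v) NAND (z NAND v))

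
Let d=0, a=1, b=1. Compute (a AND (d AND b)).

Substituting: (1 AND (0 AND 1))
= 0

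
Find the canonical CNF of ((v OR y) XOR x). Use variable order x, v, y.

(x OR v OR y) AND (NOT x OR v OR NOT y) AND (NOT x OR NOT v OR y) AND (NOT x OR NOT v OR NOT y)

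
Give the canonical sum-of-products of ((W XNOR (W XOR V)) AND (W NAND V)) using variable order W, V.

Σm(0, 2) = (NOT W AND NOT V) OR (W AND NOT V)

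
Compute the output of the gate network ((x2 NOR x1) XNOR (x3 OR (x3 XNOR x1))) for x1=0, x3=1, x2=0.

Substituting: ((0 NOR 0) XNOR (1 OR (1 XNOR 0)))
= 1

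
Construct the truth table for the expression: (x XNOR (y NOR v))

x | v | y | Output
------------------
0 | 0 | 0 | 0
0 | 0 | 1 | 1
0 | 1 | 0 | 1
0 | 1 | 1 | 1
1 | 0 | 0 | 1
1 | 0 | 1 | 0
1 | 1 | 0 | 0
1 | 1 | 1 | 0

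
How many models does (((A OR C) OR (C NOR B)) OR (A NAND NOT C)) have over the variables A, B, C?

Satisfying assignments: (0,0,0), (0,0,1), (0,1,0), (0,1,1), (1,0,0), (1,0,1), (1,1,0), (1,1,1)
Count: 8 out of 8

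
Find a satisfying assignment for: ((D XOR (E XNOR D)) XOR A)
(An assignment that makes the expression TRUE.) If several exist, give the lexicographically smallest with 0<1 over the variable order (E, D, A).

E=0, D=0, A=0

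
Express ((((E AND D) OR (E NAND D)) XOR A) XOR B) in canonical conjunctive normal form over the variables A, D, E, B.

(A OR D OR E OR NOT B) AND (A OR D OR NOT E OR NOT B) AND (A OR NOT D OR E OR NOT B) AND (A OR NOT D OR NOT E OR NOT B) AND (NOT A OR D OR E OR B) AND (NOT A OR D OR NOT E OR B) AND (NOT A OR NOT D OR E OR B) AND (NOT A OR NOT D OR NOT E OR B)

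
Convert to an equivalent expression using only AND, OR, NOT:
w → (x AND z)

NOT w OR (x AND z)
(Implication elimination: A → B = NOT A OR B)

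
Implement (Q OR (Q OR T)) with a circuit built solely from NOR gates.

((Q NOR ((Q NOR T) NOR (Q NOR T))) NOR (Q NOR ((Q NOR T) NOR (Q NOR T))))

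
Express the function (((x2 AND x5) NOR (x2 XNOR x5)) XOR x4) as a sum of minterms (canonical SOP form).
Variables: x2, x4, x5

Σm(1, 2, 4, 7) = (NOT x2 AND NOT x4 AND x5) OR (NOT x2 AND x4 AND NOT x5) OR (x2 AND NOT x4 AND NOT x5) OR (x2 AND x4 AND x5)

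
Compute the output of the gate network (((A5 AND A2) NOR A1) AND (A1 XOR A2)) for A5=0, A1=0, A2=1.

Substituting: (((0 AND 1) NOR 0) AND (0 XOR 1))
= 1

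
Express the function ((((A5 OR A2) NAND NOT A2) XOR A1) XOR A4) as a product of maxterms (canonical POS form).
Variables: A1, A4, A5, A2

ΠM(2, 4, 5, 7, 8, 9, 11, 14) = (A1 OR A4 OR NOT A5 OR A2) AND (A1 OR NOT A4 OR A5 OR A2) AND (A1 OR NOT A4 OR A5 OR NOT A2) AND (A1 OR NOT A4 OR NOT A5 OR NOT A2) AND (NOT A1 OR A4 OR A5 OR A2) AND (NOT A1 OR A4 OR A5 OR NOT A2) AND (NOT A1 OR A4 OR NOT A5 OR NOT A2) AND (NOT A1 OR NOT A4 OR NOT A5 OR A2)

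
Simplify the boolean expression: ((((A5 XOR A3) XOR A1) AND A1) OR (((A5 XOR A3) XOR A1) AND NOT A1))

By distribution ((E AND v) OR (E AND NOT v) = E):
= ((A5 XOR A3) XOR A1)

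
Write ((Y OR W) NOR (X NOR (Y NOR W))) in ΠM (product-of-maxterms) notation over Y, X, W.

ΠM(1, 3, 4, 5, 6, 7) = (Y OR X OR NOT W) AND (Y OR NOT X OR NOT W) AND (NOT Y OR X OR W) AND (NOT Y OR X OR NOT W) AND (NOT Y OR NOT X OR W) AND (NOT Y OR NOT X OR NOT W)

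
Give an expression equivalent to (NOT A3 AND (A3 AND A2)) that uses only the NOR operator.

(((A3 NOR A3) NOR (A3 NOR A3)) NOR (((A3 NOR A3) NOR (A2 NOR A2)) NOR ((A3 NOR A3) NOR (A2 NOR A2))))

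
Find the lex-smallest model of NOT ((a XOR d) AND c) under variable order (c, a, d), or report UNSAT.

c=0, a=0, d=0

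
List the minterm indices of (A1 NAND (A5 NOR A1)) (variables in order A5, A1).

Σm(0, 1, 2, 3) = (NOT A5 AND NOT A1) OR (NOT A5 AND A1) OR (A5 AND NOT A1) OR (A5 AND A1)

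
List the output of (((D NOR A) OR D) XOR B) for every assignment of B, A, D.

B | A | D | Output
------------------
0 | 0 | 0 | 1
0 | 0 | 1 | 1
0 | 1 | 0 | 0
0 | 1 | 1 | 1
1 | 0 | 0 | 0
1 | 0 | 1 | 0
1 | 1 | 0 | 1
1 | 1 | 1 | 0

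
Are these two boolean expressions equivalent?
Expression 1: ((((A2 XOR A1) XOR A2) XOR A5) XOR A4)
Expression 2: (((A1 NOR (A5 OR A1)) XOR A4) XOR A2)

No. Counterexample: with A5=0, A4=0, A2=0, A1=0, Expression 1 = 0 but Expression 2 = 1.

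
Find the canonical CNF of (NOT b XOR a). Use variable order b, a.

(b OR NOT a) AND (NOT b OR a)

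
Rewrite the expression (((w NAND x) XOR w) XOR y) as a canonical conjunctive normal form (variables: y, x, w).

(y OR x OR NOT w) AND (NOT y OR x OR w) AND (NOT y OR NOT x OR w) AND (NOT y OR NOT x OR NOT w)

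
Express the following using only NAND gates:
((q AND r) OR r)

((((q NAND r) NAND (q NAND r)) NAND ((q NAND r) NAND (q NAND r))) NAND (r NAND r))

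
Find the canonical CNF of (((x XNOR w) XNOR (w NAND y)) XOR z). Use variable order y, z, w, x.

(y OR z OR w OR NOT x) AND (y OR z OR NOT w OR x) AND (y OR NOT z OR w OR x) AND (y OR NOT z OR NOT w OR NOT x) AND (NOT y OR z OR w OR NOT x) AND (NOT y OR z OR NOT w OR NOT x) AND (NOT y OR NOT z OR w OR x) AND (NOT y OR NOT z OR NOT w OR x)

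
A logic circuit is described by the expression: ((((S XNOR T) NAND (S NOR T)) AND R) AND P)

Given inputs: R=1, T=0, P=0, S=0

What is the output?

Substituting: ((((0 XNOR 0) NAND (0 NOR 0)) AND 1) AND 0)
= 0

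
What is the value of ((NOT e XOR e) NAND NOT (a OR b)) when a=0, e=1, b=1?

Substituting: ((NOT 1 XOR 1) NAND NOT (0 OR 1))
= 1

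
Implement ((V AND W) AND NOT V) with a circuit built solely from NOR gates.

((((V NOR V) NOR (W NOR W)) NOR ((V NOR V) NOR (W NOR W))) NOR ((V NOR V) NOR (V NOR V)))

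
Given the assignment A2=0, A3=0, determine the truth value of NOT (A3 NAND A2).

Substituting: NOT (0 NAND 0)
= 0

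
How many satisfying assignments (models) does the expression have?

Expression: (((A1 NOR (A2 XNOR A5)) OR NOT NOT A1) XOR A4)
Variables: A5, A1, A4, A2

Satisfying assignments: (0,0,0,1), (0,0,1,0), (0,1,0,0), (0,1,0,1), (1,0,0,0), (1,0,1,1), (1,1,0,0), (1,1,0,1)
Count: 8 out of 16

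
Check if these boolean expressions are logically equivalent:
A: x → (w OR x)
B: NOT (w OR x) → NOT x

Yes, Contrapositive is always equivalent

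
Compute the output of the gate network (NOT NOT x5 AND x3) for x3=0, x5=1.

Substituting: (NOT NOT 1 AND 0)
= 0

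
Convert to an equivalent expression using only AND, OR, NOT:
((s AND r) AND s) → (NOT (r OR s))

NOT ((s AND r) AND s) OR (NOT (r OR s))
(Implication elimination: A → B = NOT A OR B)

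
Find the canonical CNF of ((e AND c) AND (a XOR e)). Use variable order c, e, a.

(c OR e OR a) AND (c OR e OR NOT a) AND (c OR NOT e OR a) AND (c OR NOT e OR NOT a) AND (NOT c OR e OR a) AND (NOT c OR e OR NOT a) AND (NOT c OR NOT e OR NOT a)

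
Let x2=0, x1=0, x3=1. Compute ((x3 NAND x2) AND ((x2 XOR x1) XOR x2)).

Substituting: ((1 NAND 0) AND ((0 XOR 0) XOR 0))
= 0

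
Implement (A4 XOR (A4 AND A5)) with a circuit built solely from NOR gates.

((((A4 NOR ((A4 NOR A4) NOR (A5 NOR A5))) NOR (A4 NOR ((A4 NOR A4) NOR (A5 NOR A5)))) NOR ((A4 NOR ((A4 NOR A4) NOR (A5 NOR A5))) NOR (A4 NOR ((A4 NOR A4) NOR (A5 NOR A5))))) NOR ((((A4 NOR A4) NOR (((A4 NOR A4) NOR (A5 NOR A5)) NOR ((A4 NOR A4) NOR (A5 NOR A5)))) NOR ((A4 NOR A4) NOR (((A4 NOR A4) NOR (A5 NOR A5)) NOR ((A4 NOR A4) NOR (A5 NOR A5))))) NOR (((A4 NOR A4) NOR (((A4 NOR A4) NOR (A5 NOR A5)) NOR ((A4 NOR A4) NOR (A5 NOR A5)))) NOR ((A4 NOR A4) NOR (((A4 NOR A4) NOR (A5 NOR A5)) NOR ((A4 NOR A4) NOR (A5 NOR A5)))))))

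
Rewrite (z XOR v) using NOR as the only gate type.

((((z NOR v) NOR (z NOR v)) NOR ((z NOR v) NOR (z NOR v))) NOR ((((z NOR z) NOR (v NOR v)) NOR ((z NOR z) NOR (v NOR v))) NOR (((z NOR z) NOR (v NOR v)) NOR ((z NOR z) NOR (v NOR v)))))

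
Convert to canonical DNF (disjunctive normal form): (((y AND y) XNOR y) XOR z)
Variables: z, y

(NOT z AND NOT y) OR (NOT z AND y)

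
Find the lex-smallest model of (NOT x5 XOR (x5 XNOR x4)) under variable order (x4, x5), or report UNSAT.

x4=1, x5=0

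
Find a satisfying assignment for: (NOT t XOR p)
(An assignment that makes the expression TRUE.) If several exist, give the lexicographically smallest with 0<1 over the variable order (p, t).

p=0, t=0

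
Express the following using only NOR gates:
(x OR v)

((x NOR v) NOR (x NOR v))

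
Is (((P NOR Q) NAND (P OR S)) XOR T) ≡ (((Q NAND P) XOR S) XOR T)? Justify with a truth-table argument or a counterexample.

No. Counterexample: with S=0, P=1, Q=1, T=0, Expression 1 = 1 but Expression 2 = 0.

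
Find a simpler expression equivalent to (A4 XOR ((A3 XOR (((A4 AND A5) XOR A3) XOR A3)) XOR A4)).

By XOR self-cancellation ((E XOR v) XOR v = E) then XOR self-cancellation ((E XOR v) XOR v = E):
= ((A4 AND A5) XOR A3)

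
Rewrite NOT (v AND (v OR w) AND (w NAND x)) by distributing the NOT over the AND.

NOT v OR NOT (v OR w) OR NOT (w NAND x)
De Morgan's: NOT(AND of terms) = OR of negations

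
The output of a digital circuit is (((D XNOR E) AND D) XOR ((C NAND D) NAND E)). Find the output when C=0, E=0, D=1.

Substituting: (((1 XNOR 0) AND 1) XOR ((0 NAND 1) NAND 0))
= 1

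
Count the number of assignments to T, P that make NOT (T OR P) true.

Satisfying assignments: (0,0)
Count: 1 out of 4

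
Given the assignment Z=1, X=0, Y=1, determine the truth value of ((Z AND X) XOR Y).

Substituting: ((1 AND 0) XOR 1)
= 1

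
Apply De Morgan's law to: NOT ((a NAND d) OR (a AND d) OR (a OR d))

NOT (a NAND d) AND NOT (a AND d) AND NOT (a OR d)
De Morgan's: NOT(OR of terms) = AND of negations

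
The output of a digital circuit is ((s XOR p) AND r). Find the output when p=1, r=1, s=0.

Substituting: ((0 XOR 1) AND 1)
= 1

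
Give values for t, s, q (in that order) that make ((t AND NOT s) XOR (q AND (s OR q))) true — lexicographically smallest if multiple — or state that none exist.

t=0, s=0, q=1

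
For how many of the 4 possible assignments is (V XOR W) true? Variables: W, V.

Satisfying assignments: (0,1), (1,0)
Count: 2 out of 4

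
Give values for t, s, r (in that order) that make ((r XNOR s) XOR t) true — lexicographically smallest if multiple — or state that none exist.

t=0, s=0, r=0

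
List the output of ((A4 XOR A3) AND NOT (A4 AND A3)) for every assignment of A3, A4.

A3 | A4 | Output
----------------
0 | 0 | 0
0 | 1 | 1
1 | 0 | 1
1 | 1 | 0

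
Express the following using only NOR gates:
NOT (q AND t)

(((q NOR q) NOR (t NOR t)) NOR ((q NOR q) NOR (t NOR t)))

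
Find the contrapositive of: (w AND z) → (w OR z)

Contrapositive: NOT (w OR z) → NOT (w AND z)
Note: A statement and its contrapositive are logically equivalent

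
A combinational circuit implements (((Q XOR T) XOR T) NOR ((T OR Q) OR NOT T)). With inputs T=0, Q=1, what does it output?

Substituting: (((1 XOR 0) XOR 0) NOR ((0 OR 1) OR NOT 0))
= 0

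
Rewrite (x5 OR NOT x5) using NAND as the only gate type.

((x5 NAND x5) NAND ((x5 NAND x5) NAND (x5 NAND x5)))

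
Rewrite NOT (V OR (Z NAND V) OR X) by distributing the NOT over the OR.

NOT V AND NOT (Z NAND V) AND NOT X
De Morgan's: NOT(OR of terms) = AND of negations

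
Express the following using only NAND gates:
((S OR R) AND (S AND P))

((((S NAND S) NAND (R NAND R)) NAND ((S NAND P) NAND (S NAND P))) NAND (((S NAND S) NAND (R NAND R)) NAND ((S NAND P) NAND (S NAND P))))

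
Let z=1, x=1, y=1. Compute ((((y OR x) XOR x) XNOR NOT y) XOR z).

Substituting: ((((1 OR 1) XOR 1) XNOR NOT 1) XOR 1)
= 0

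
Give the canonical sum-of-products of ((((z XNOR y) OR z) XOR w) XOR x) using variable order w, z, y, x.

Σm(0, 3, 4, 6, 9, 10, 13, 15) = (NOT w AND NOT z AND NOT y AND NOT x) OR (NOT w AND NOT z AND y AND x) OR (NOT w AND z AND NOT y AND NOT x) OR (NOT w AND z AND y AND NOT x) OR (w AND NOT z AND NOT y AND x) OR (w AND NOT z AND y AND NOT x) OR (w AND z AND NOT y AND x) OR (w AND z AND y AND x)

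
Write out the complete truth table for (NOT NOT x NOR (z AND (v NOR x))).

x | z | v | Output
------------------
0 | 0 | 0 | 1
0 | 0 | 1 | 1
0 | 1 | 0 | 0
0 | 1 | 1 | 1
1 | 0 | 0 | 0
1 | 0 | 1 | 0
1 | 1 | 0 | 0
1 | 1 | 1 | 0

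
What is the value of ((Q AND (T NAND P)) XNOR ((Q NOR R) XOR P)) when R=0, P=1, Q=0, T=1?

Substituting: ((0 AND (1 NAND 1)) XNOR ((0 NOR 0) XOR 1))
= 1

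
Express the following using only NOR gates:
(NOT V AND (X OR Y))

(((V NOR V) NOR (V NOR V)) NOR (((X NOR Y) NOR (X NOR Y)) NOR ((X NOR Y) NOR (X NOR Y))))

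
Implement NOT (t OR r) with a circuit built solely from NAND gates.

(((t NAND t) NAND (r NAND r)) NAND ((t NAND t) NAND (r NAND r)))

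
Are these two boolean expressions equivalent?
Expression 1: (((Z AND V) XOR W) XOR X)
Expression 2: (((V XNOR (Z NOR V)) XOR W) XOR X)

No. Counterexample: with Z=1, W=0, X=0, V=0, Expression 1 = 0 but Expression 2 = 1.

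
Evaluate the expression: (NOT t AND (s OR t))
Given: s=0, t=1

Substituting: (NOT 1 AND (0 OR 1))
= 0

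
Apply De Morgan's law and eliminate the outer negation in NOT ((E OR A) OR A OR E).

NOT (E OR A) AND NOT A AND NOT E
De Morgan's: NOT(OR of terms) = AND of negations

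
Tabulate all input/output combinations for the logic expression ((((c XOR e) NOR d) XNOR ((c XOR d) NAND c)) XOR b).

b | d | e | c | Output
----------------------
0 | 0 | 0 | 0 | 1
0 | 0 | 0 | 1 | 1
0 | 0 | 1 | 0 | 0
0 | 0 | 1 | 1 | 0
0 | 1 | 0 | 0 | 0
0 | 1 | 0 | 1 | 0
0 | 1 | 1 | 0 | 0
0 | 1 | 1 | 1 | 0
1 | 0 | 0 | 0 | 0
1 | 0 | 0 | 1 | 0
1 | 0 | 1 | 0 | 1
1 | 0 | 1 | 1 | 1
1 | 1 | 0 | 0 | 1
1 | 1 | 0 | 1 | 1
1 | 1 | 1 | 0 | 1
1 | 1 | 1 | 1 | 1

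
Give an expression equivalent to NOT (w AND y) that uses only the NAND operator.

(((w NAND y) NAND (w NAND y)) NAND ((w NAND y) NAND (w NAND y)))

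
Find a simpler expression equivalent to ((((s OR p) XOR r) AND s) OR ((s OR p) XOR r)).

By absorption (E OR (E AND v) = E):
= ((s OR p) XOR r)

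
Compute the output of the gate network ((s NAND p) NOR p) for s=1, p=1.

Substituting: ((1 NAND 1) NOR 1)
= 0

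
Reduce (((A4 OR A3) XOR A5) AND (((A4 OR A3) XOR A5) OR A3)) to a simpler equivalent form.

By absorption (E AND (E OR v) = E):
= ((A4 OR A3) XOR A5)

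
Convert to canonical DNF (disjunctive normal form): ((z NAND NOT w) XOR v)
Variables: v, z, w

(NOT v AND NOT z AND NOT w) OR (NOT v AND NOT z AND w) OR (NOT v AND z AND w) OR (v AND z AND NOT w)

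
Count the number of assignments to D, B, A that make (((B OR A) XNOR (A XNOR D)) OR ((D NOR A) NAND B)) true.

Satisfying assignments: (0,0,0), (0,0,1), (0,1,0), (0,1,1), (1,0,0), (1,0,1), (1,1,0), (1,1,1)
Count: 8 out of 8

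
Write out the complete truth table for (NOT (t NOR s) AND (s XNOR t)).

t | s | Output
--------------
0 | 0 | 0
0 | 1 | 0
1 | 0 | 0
1 | 1 | 1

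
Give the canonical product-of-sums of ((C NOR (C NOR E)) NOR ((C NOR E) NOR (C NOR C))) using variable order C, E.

ΠM(1, 2, 3) = (C OR NOT E) AND (NOT C OR E) AND (NOT C OR NOT E)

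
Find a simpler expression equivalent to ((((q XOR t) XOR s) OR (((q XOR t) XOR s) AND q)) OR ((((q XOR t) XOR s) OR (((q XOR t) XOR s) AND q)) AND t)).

By absorption (E OR (E AND v) = E) then absorption (E OR (E AND v) = E):
= ((q XOR t) XOR s)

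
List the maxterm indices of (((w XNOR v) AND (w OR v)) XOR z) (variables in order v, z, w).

ΠM(0, 1, 4, 7) = (v OR z OR w) AND (v OR z OR NOT w) AND (NOT v OR z OR w) AND (NOT v OR NOT z OR NOT w)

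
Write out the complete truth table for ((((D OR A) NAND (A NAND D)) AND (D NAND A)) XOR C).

A | D | C | Output
------------------
0 | 0 | 0 | 1
0 | 0 | 1 | 0
0 | 1 | 0 | 0
0 | 1 | 1 | 1
1 | 0 | 0 | 0
1 | 0 | 1 | 1
1 | 1 | 0 | 0
1 | 1 | 1 | 1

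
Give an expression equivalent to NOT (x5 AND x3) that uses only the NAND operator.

(((x5 NAND x3) NAND (x5 NAND x3)) NAND ((x5 NAND x3) NAND (x5 NAND x3)))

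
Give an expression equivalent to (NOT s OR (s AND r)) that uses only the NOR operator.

(((s NOR s) NOR ((s NOR s) NOR (r NOR r))) NOR ((s NOR s) NOR ((s NOR s) NOR (r NOR r))))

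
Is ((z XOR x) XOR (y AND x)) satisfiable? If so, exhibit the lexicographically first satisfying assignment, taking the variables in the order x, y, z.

x=0, y=0, z=1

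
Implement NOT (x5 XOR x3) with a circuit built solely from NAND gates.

(((x5 NAND (x5 NAND x3)) NAND (x3 NAND (x5 NAND x3))) NAND ((x5 NAND (x5 NAND x3)) NAND (x3 NAND (x5 NAND x3))))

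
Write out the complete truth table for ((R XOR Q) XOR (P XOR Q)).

P | Q | R | Output
------------------
0 | 0 | 0 | 0
0 | 0 | 1 | 1
0 | 1 | 0 | 0
0 | 1 | 1 | 1
1 | 0 | 0 | 1
1 | 0 | 1 | 0
1 | 1 | 0 | 1
1 | 1 | 1 | 0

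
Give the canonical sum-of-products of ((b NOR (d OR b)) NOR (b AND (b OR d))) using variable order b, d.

Σm(1) = (NOT b AND d)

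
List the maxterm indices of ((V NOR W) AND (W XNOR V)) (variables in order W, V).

ΠM(1, 2, 3) = (W OR NOT V) AND (NOT W OR V) AND (NOT W OR NOT V)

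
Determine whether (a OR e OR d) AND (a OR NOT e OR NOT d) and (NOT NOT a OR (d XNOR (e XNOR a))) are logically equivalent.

Yes, they are equivalent — the two output columns agree on all 8 assignments:
a | e | d | Expression 1 | Expression 2
---------------------------------------
0 | 0 | 0 | 0 | 0
0 | 0 | 1 | 1 | 1
0 | 1 | 0 | 1 | 1
0 | 1 | 1 | 0 | 0
1 | 0 | 0 | 1 | 1
1 | 0 | 1 | 1 | 1
1 | 1 | 0 | 1 | 1
1 | 1 | 1 | 1 | 1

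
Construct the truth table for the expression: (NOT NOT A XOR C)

A | C | Output
--------------
0 | 0 | 0
0 | 1 | 1
1 | 0 | 1
1 | 1 | 0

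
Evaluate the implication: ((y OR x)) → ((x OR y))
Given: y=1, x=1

Antecedent ((y OR x)) = 1; consequent ((x OR y)) = 1.
1 → 1 = 1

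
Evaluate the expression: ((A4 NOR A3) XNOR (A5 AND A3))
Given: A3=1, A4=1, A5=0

Substituting: ((1 NOR 1) XNOR (0 AND 1))
= 1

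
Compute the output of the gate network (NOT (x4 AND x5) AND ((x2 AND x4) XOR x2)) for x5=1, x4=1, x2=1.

Substituting: (NOT (1 AND 1) AND ((1 AND 1) XOR 1))
= 0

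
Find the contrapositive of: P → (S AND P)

Contrapositive: NOT (S AND P) → NOT P
Note: A statement and its contrapositive are logically equivalent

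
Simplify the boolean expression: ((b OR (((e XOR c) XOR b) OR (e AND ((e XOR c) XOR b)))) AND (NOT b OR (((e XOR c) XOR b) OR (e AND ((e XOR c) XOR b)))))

By distribution ((E OR v) AND (E OR NOT v) = E) then absorption (E OR (E AND v) = E):
= ((e XOR c) XOR b)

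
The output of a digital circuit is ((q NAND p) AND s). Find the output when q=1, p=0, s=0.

Substituting: ((1 NAND 0) AND 0)
= 0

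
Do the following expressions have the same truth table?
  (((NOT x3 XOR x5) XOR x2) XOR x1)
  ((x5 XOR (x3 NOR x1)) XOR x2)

No. Counterexample: with x5=0, x3=1, x2=0, x1=1, Expression 1 = 1 but Expression 2 = 0.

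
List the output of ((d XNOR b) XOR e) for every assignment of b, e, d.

b | e | d | Output
------------------
0 | 0 | 0 | 1
0 | 0 | 1 | 0
0 | 1 | 0 | 0
0 | 1 | 1 | 1
1 | 0 | 0 | 0
1 | 0 | 1 | 1
1 | 1 | 0 | 1
1 | 1 | 1 | 0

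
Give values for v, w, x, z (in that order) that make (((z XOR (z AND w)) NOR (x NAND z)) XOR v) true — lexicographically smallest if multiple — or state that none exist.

v=0, w=1, x=1, z=1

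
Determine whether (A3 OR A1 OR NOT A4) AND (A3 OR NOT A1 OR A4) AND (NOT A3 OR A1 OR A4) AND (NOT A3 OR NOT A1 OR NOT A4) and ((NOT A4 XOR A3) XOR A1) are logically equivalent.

Yes, they are equivalent — the two output columns agree on all 8 assignments:
A3 | A1 | A4 | Expression 1 | Expression 2
------------------------------------------
0 | 0 | 0 | 1 | 1
0 | 0 | 1 | 0 | 0
0 | 1 | 0 | 0 | 0
0 | 1 | 1 | 1 | 1
1 | 0 | 0 | 0 | 0
1 | 0 | 1 | 1 | 1
1 | 1 | 0 | 1 | 1
1 | 1 | 1 | 0 | 0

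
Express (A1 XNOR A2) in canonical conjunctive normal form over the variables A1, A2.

(A1 OR NOT A2) AND (NOT A1 OR A2)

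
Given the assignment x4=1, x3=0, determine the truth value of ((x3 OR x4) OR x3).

Substituting: ((0 OR 1) OR 0)
= 1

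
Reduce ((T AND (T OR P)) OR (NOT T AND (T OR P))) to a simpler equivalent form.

By distribution ((E AND v) OR (E AND NOT v) = E):
= (T OR P)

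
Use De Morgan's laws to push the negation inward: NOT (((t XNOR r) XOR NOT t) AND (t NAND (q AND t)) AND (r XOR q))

NOT ((t XNOR r) XOR NOT t) OR NOT (t NAND (q AND t)) OR NOT (r XOR q)
De Morgan's: NOT(AND of terms) = OR of negations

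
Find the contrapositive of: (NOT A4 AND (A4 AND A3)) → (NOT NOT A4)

Contrapositive: NOT A4 → NOT (NOT A4 AND (A4 AND A3))
Note: A statement and its contrapositive are logically equivalent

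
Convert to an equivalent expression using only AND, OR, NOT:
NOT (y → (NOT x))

y AND x
(Negated implication: NOT(A → B) = A AND NOT B)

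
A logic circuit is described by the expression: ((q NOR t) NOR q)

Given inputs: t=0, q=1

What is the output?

Substituting: ((1 NOR 0) NOR 1)
= 0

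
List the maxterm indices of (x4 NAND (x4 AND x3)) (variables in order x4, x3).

ΠM(3) = (NOT x4 OR NOT x3)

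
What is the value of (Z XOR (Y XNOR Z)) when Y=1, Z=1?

Substituting: (1 XOR (1 XNOR 1))
= 0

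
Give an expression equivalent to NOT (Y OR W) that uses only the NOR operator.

(((Y NOR W) NOR (Y NOR W)) NOR ((Y NOR W) NOR (Y NOR W)))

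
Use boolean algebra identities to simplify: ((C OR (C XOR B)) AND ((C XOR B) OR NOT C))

By distribution ((E OR v) AND (E OR NOT v) = E):
= (C XOR B)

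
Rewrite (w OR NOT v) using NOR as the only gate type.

((w NOR (v NOR v)) NOR (w NOR (v NOR v)))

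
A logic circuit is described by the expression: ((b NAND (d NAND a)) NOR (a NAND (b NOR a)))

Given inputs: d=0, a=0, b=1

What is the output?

Substituting: ((1 NAND (0 NAND 0)) NOR (0 NAND (1 NOR 0)))
= 0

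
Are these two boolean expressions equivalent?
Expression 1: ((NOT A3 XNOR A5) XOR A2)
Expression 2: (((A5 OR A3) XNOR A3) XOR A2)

No. Counterexample: with A5=0, A3=0, A2=0, Expression 1 = 0 but Expression 2 = 1.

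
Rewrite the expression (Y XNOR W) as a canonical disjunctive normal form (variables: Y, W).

(NOT Y AND NOT W) OR (Y AND W)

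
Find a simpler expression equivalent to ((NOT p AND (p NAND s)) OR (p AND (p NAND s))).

By distribution ((E AND v) OR (E AND NOT v) = E):
= (p NAND s)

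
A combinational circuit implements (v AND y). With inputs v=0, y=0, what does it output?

Substituting: (0 AND 0)
= 0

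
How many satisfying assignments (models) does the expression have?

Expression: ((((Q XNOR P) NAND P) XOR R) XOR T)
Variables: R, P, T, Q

Satisfying assignments: (0,0,0,0), (0,0,0,1), (0,1,0,0), (0,1,1,1), (1,0,1,0), (1,0,1,1), (1,1,0,1), (1,1,1,0)
Count: 8 out of 16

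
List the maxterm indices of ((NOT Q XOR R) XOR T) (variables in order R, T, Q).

ΠM(1, 2, 4, 7) = (R OR T OR NOT Q) AND (R OR NOT T OR Q) AND (NOT R OR T OR Q) AND (NOT R OR NOT T OR NOT Q)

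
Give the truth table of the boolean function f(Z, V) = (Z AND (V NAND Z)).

Z | V | Output
--------------
0 | 0 | 0
0 | 1 | 0
1 | 0 | 1
1 | 1 | 0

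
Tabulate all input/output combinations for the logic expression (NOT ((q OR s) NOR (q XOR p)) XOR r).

s | p | r | q | Output
----------------------
0 | 0 | 0 | 0 | 0
0 | 0 | 0 | 1 | 1
0 | 0 | 1 | 0 | 1
0 | 0 | 1 | 1 | 0
0 | 1 | 0 | 0 | 1
0 | 1 | 0 | 1 | 1
0 | 1 | 1 | 0 | 0
0 | 1 | 1 | 1 | 0
1 | 0 | 0 | 0 | 1
1 | 0 | 0 | 1 | 1
1 | 0 | 1 | 0 | 0
1 | 0 | 1 | 1 | 0
1 | 1 | 0 | 0 | 1
1 | 1 | 0 | 1 | 1
1 | 1 | 1 | 0 | 0
1 | 1 | 1 | 1 | 0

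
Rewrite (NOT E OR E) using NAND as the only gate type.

(((E NAND E) NAND (E NAND E)) NAND (E NAND E))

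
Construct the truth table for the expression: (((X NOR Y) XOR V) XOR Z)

V | Y | X | Z | Output
----------------------
0 | 0 | 0 | 0 | 1
0 | 0 | 0 | 1 | 0
0 | 0 | 1 | 0 | 0
0 | 0 | 1 | 1 | 1
0 | 1 | 0 | 0 | 0
0 | 1 | 0 | 1 | 1
0 | 1 | 1 | 0 | 0
0 | 1 | 1 | 1 | 1
1 | 0 | 0 | 0 | 0
1 | 0 | 0 | 1 | 1
1 | 0 | 1 | 0 | 1
1 | 0 | 1 | 1 | 0
1 | 1 | 0 | 0 | 1
1 | 1 | 0 | 1 | 0
1 | 1 | 1 | 0 | 1
1 | 1 | 1 | 1 | 0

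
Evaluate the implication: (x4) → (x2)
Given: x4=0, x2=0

Antecedent (x4) = 0; consequent (x2) = 0.
0 → 0 = 1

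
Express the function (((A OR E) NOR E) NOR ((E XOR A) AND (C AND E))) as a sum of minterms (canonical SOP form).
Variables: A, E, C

Σm(2, 4, 5, 6, 7) = (NOT A AND E AND NOT C) OR (A AND NOT E AND NOT C) OR (A AND NOT E AND C) OR (A AND E AND NOT C) OR (A AND E AND C)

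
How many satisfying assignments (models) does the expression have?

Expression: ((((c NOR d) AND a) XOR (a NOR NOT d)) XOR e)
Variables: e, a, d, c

Satisfying assignments: (0,0,1,0), (0,0,1,1), (0,1,0,0), (1,0,0,0), (1,0,0,1), (1,1,0,1), (1,1,1,0), (1,1,1,1)
Count: 8 out of 16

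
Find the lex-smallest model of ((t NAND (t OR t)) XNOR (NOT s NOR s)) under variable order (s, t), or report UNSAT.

s=0, t=1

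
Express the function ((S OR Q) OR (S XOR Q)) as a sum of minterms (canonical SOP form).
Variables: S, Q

Σm(1, 2, 3) = (NOT S AND Q) OR (S AND NOT Q) OR (S AND Q)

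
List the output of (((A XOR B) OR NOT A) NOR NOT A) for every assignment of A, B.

A | B | Output
--------------
0 | 0 | 0
0 | 1 | 0
1 | 0 | 0
1 | 1 | 1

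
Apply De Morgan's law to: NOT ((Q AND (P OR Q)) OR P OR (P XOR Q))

NOT (Q AND (P OR Q)) AND NOT P AND NOT (P XOR Q)
De Morgan's: NOT(OR of terms) = AND of negations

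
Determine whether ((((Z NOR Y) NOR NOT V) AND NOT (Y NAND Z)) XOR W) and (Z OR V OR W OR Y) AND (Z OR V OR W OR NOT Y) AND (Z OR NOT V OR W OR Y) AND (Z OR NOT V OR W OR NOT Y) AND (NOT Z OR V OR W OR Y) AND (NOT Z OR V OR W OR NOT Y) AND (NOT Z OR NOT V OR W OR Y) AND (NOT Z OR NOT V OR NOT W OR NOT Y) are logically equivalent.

Yes, they are equivalent — the two output columns agree on all 16 assignments:
Z | V | W | Y | Expression 1 | Expression 2
-------------------------------------------
0 | 0 | 0 | 0 | 0 | 0
0 | 0 | 0 | 1 | 0 | 0
0 | 0 | 1 | 0 | 1 | 1
0 | 0 | 1 | 1 | 1 | 1
0 | 1 | 0 | 0 | 0 | 0
0 | 1 | 0 | 1 | 0 | 0
0 | 1 | 1 | 0 | 1 | 1
0 | 1 | 1 | 1 | 1 | 1
1 | 0 | 0 | 0 | 0 | 0
1 | 0 | 0 | 1 | 0 | 0
1 | 0 | 1 | 0 | 1 | 1
1 | 0 | 1 | 1 | 1 | 1
1 | 1 | 0 | 0 | 0 | 0
1 | 1 | 0 | 1 | 1 | 1
1 | 1 | 1 | 0 | 1 | 1
1 | 1 | 1 | 1 | 0 | 0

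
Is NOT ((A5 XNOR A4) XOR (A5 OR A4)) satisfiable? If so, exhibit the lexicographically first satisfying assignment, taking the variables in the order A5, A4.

A5=1, A4=1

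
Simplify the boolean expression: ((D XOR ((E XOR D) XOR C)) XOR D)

By XOR self-cancellation ((E XOR v) XOR v = E):
= ((E XOR D) XOR C)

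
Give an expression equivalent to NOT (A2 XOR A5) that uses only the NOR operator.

(((((A2 NOR A5) NOR (A2 NOR A5)) NOR ((A2 NOR A5) NOR (A2 NOR A5))) NOR ((((A2 NOR A2) NOR (A5 NOR A5)) NOR ((A2 NOR A2) NOR (A5 NOR A5))) NOR (((A2 NOR A2) NOR (A5 NOR A5)) NOR ((A2 NOR A2) NOR (A5 NOR A5))))) NOR ((((A2 NOR A5) NOR (A2 NOR A5)) NOR ((A2 NOR A5) NOR (A2 NOR A5))) NOR ((((A2 NOR A2) NOR (A5 NOR A5)) NOR ((A2 NOR A2) NOR (A5 NOR A5))) NOR (((A2 NOR A2) NOR (A5 NOR A5)) NOR ((A2 NOR A2) NOR (A5 NOR A5))))))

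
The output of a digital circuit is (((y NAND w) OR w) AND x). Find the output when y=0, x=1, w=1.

Substituting: (((0 NAND 1) OR 1) AND 1)
= 1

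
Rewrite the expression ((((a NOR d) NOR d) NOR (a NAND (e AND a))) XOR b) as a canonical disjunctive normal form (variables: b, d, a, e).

(NOT b AND d AND a AND e) OR (b AND NOT d AND NOT a AND NOT e) OR (b AND NOT d AND NOT a AND e) OR (b AND NOT d AND a AND NOT e) OR (b AND NOT d AND a AND e) OR (b AND d AND NOT a AND NOT e) OR (b AND d AND NOT a AND e) OR (b AND d AND a AND NOT e)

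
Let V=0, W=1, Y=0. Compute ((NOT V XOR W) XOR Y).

Substituting: ((NOT 0 XOR 1) XOR 0)
= 0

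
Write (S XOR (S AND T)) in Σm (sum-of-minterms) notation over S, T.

Σm(2) = (S AND NOT T)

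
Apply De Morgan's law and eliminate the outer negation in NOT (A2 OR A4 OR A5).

NOT A2 AND NOT A4 AND NOT A5
De Morgan's: NOT(OR of terms) = AND of negations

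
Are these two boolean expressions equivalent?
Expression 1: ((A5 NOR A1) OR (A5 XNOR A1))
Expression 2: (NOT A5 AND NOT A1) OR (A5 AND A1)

Yes, they are equivalent — the two output columns agree on all 4 assignments:
A5 | A1 | Expression 1 | Expression 2
-------------------------------------
0 | 0 | 1 | 1
0 | 1 | 0 | 0
1 | 0 | 0 | 0
1 | 1 | 1 | 1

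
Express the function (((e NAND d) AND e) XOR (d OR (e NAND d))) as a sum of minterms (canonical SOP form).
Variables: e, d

Σm(0, 1, 3) = (NOT e AND NOT d) OR (NOT e AND d) OR (e AND d)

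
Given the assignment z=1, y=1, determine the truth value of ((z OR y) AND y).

Substituting: ((1 OR 1) AND 1)
= 1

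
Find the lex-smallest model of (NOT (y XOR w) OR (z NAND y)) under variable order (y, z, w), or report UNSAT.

y=0, z=0, w=0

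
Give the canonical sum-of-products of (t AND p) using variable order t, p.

Σm(3) = (t AND p)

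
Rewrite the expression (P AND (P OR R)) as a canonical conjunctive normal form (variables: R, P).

(R OR P) AND (NOT R OR P)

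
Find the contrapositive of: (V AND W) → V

Contrapositive: NOT V → NOT (V AND W)
Note: A statement and its contrapositive are logically equivalent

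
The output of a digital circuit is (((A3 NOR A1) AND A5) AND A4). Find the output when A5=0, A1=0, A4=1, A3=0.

Substituting: (((0 NOR 0) AND 0) AND 1)
= 0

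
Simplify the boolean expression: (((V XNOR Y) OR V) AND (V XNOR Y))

By absorption (E AND (E OR v) = E):
= (V XNOR Y)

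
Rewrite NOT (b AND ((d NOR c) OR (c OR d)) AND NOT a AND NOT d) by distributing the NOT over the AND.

NOT b OR NOT ((d NOR c) OR (c OR d)) OR a OR d
De Morgan's: NOT(AND of terms) = OR of negations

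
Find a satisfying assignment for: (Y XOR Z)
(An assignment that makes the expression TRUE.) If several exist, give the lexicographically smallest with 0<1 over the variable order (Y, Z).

Y=0, Z=1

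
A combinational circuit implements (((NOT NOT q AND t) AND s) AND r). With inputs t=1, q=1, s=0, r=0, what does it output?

Substituting: (((NOT NOT 1 AND 1) AND 0) AND 0)
= 0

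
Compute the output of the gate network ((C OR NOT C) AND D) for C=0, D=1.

Substituting: ((0 OR NOT 0) AND 1)
= 1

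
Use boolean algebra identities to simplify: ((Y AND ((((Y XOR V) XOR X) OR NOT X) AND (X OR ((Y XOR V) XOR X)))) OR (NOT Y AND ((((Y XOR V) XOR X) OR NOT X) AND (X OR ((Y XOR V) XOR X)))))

By distribution ((E AND v) OR (E AND NOT v) = E) then distribution ((E OR v) AND (E OR NOT v) = E):
= ((Y XOR V) XOR X)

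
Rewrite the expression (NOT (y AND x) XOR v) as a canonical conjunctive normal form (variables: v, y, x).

(v OR NOT y OR NOT x) AND (NOT v OR y OR x) AND (NOT v OR y OR NOT x) AND (NOT v OR NOT y OR x)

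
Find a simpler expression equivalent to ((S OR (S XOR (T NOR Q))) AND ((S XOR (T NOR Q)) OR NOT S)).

By distribution ((E OR v) AND (E OR NOT v) = E):
= (S XOR (T NOR Q))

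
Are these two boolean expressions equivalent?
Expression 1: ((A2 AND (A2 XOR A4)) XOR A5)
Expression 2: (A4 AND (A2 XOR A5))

No. Counterexample: with A2=0, A4=0, A5=1, Expression 1 = 1 but Expression 2 = 0.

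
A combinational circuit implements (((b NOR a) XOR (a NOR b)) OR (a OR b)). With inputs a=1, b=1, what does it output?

Substituting: (((1 NOR 1) XOR (1 NOR 1)) OR (1 OR 1))
= 1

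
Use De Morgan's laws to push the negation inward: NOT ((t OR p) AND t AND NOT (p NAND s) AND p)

NOT (t OR p) OR NOT t OR (p NAND s) OR NOT p
De Morgan's: NOT(AND of terms) = OR of negations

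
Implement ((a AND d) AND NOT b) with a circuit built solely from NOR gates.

((((a NOR a) NOR (d NOR d)) NOR ((a NOR a) NOR (d NOR d))) NOR ((b NOR b) NOR (b NOR b)))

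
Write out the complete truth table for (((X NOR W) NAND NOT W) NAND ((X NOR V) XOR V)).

V | X | W | Output
------------------
0 | 0 | 0 | 1
0 | 0 | 1 | 0
0 | 1 | 0 | 1
0 | 1 | 1 | 1
1 | 0 | 0 | 1
1 | 0 | 1 | 0
1 | 1 | 0 | 0
1 | 1 | 1 | 0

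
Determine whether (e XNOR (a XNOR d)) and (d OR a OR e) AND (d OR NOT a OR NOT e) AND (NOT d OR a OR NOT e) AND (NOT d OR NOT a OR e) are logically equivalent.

Yes, they are equivalent — the two output columns agree on all 8 assignments:
d | a | e | Expression 1 | Expression 2
---------------------------------------
0 | 0 | 0 | 0 | 0
0 | 0 | 1 | 1 | 1
0 | 1 | 0 | 1 | 1
0 | 1 | 1 | 0 | 0
1 | 0 | 0 | 1 | 1
1 | 0 | 1 | 0 | 0
1 | 1 | 0 | 0 | 0
1 | 1 | 1 | 1 | 1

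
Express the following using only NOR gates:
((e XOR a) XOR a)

((((((((e NOR a) NOR (e NOR a)) NOR ((e NOR a) NOR (e NOR a))) NOR ((((e NOR e) NOR (a NOR a)) NOR ((e NOR e) NOR (a NOR a))) NOR (((e NOR e) NOR (a NOR a)) NOR ((e NOR e) NOR (a NOR a))))) NOR a) NOR (((((e NOR a) NOR (e NOR a)) NOR ((e NOR a) NOR (e NOR a))) NOR ((((e NOR e) NOR (a NOR a)) NOR ((e NOR e) NOR (a NOR a))) NOR (((e NOR e) NOR (a NOR a)) NOR ((e NOR e) NOR (a NOR a))))) NOR a)) NOR ((((((e NOR a) NOR (e NOR a)) NOR ((e NOR a) NOR (e NOR a))) NOR ((((e NOR e) NOR (a NOR a)) NOR ((e NOR e) NOR (a NOR a))) NOR (((e NOR e) NOR (a NOR a)) NOR ((e NOR e) NOR (a NOR a))))) NOR a) NOR (((((e NOR a) NOR (e NOR a)) NOR ((e NOR a) NOR (e NOR a))) NOR ((((e NOR e) NOR (a NOR a)) NOR ((e NOR e) NOR (a NOR a))) NOR (((e NOR e) NOR (a NOR a)) NOR ((e NOR e) NOR (a NOR a))))) NOR a))) NOR ((((((((e NOR a) NOR (e NOR a)) NOR ((e NOR a) NOR (e NOR a))) NOR ((((e NOR e) NOR (a NOR a)) NOR ((e NOR e) NOR (a NOR a))) NOR (((e NOR e) NOR (a NOR a)) NOR ((e NOR e) NOR (a NOR a))))) NOR ((((e NOR a) NOR (e NOR a)) NOR ((e NOR a) NOR (e NOR a))) NOR ((((e NOR e) NOR (a NOR a)) NOR ((e NOR e) NOR (a NOR a))) NOR (((e NOR e) NOR (a NOR a)) NOR ((e NOR e) NOR (a NOR a)))))) NOR (a NOR a)) NOR ((((((e NOR a) NOR (e NOR a)) NOR ((e NOR a) NOR (e NOR a))) NOR ((((e NOR e) NOR (a NOR a)) NOR ((e NOR e) NOR (a NOR a))) NOR (((e NOR e) NOR (a NOR a)) NOR ((e NOR e) NOR (a NOR a))))) NOR ((((e NOR a) NOR (e NOR a)) NOR ((e NOR a) NOR (e NOR a))) NOR ((((e NOR e) NOR (a NOR a)) NOR ((e NOR e) NOR (a NOR a))) NOR (((e NOR e) NOR (a NOR a)) NOR ((e NOR e) NOR (a NOR a)))))) NOR (a NOR a))) NOR (((((((e NOR a) NOR (e NOR a)) NOR ((e NOR a) NOR (e NOR a))) NOR ((((e NOR e) NOR (a NOR a)) NOR ((e NOR e) NOR (a NOR a))) NOR (((e NOR e) NOR (a NOR a)) NOR ((e NOR e) NOR (a NOR a))))) NOR ((((e NOR a) NOR (e NOR a)) NOR ((e NOR a) NOR (e NOR a))) NOR ((((e NOR e) NOR (a NOR a)) NOR ((e NOR e) NOR (a NOR a))) NOR (((e NOR e) NOR (a NOR a)) NOR ((e NOR e) NOR (a NOR a)))))) NOR (a NOR a)) NOR ((((((e NOR a) NOR (e NOR a)) NOR ((e NOR a) NOR (e NOR a))) NOR ((((e NOR e) NOR (a NOR a)) NOR ((e NOR e) NOR (a NOR a))) NOR (((e NOR e) NOR (a NOR a)) NOR ((e NOR e) NOR (a NOR a))))) NOR ((((e NOR a) NOR (e NOR a)) NOR ((e NOR a) NOR (e NOR a))) NOR ((((e NOR e) NOR (a NOR a)) NOR ((e NOR e) NOR (a NOR a))) NOR (((e NOR e) NOR (a NOR a)) NOR ((e NOR e) NOR (a NOR a)))))) NOR (a NOR a)))))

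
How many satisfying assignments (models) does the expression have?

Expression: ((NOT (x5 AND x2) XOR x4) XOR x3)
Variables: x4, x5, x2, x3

Satisfying assignments: (0,0,0,0), (0,0,1,0), (0,1,0,0), (0,1,1,1), (1,0,0,1), (1,0,1,1), (1,1,0,1), (1,1,1,0)
Count: 8 out of 16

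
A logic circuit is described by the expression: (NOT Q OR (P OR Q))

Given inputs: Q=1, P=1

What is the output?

Substituting: (NOT 1 OR (1 OR 1))
= 1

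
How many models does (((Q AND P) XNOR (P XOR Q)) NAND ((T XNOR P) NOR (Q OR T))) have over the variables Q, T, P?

Satisfying assignments: (0,0,0), (0,0,1), (0,1,0), (0,1,1), (1,0,0), (1,0,1), (1,1,0), (1,1,1)
Count: 8 out of 8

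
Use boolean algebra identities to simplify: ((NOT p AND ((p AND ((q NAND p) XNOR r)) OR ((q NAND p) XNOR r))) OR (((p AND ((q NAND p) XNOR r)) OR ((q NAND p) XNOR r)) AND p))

By distribution ((E AND v) OR (E AND NOT v) = E) then absorption (E OR (E AND v) = E):
= ((q NAND p) XNOR r)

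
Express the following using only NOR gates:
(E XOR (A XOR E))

((((E NOR ((((A NOR E) NOR (A NOR E)) NOR ((A NOR E) NOR (A NOR E))) NOR ((((A NOR A) NOR (E NOR E)) NOR ((A NOR A) NOR (E NOR E))) NOR (((A NOR A) NOR (E NOR E)) NOR ((A NOR A) NOR (E NOR E)))))) NOR (E NOR ((((A NOR E) NOR (A NOR E)) NOR ((A NOR E) NOR (A NOR E))) NOR ((((A NOR A) NOR (E NOR E)) NOR ((A NOR A) NOR (E NOR E))) NOR (((A NOR A) NOR (E NOR E)) NOR ((A NOR A) NOR (E NOR E))))))) NOR ((E NOR ((((A NOR E) NOR (A NOR E)) NOR ((A NOR E) NOR (A NOR E))) NOR ((((A NOR A) NOR (E NOR E)) NOR ((A NOR A) NOR (E NOR E))) NOR (((A NOR A) NOR (E NOR E)) NOR ((A NOR A) NOR (E NOR E)))))) NOR (E NOR ((((A NOR E) NOR (A NOR E)) NOR ((A NOR E) NOR (A NOR E))) NOR ((((A NOR A) NOR (E NOR E)) NOR ((A NOR A) NOR (E NOR E))) NOR (((A NOR A) NOR (E NOR E)) NOR ((A NOR A) NOR (E NOR E)))))))) NOR ((((E NOR E) NOR (((((A NOR E) NOR (A NOR E)) NOR ((A NOR E) NOR (A NOR E))) NOR ((((A NOR A) NOR (E NOR E)) NOR ((A NOR A) NOR (E NOR E))) NOR (((A NOR A) NOR (E NOR E)) NOR ((A NOR A) NOR (E NOR E))))) NOR ((((A NOR E) NOR (A NOR E)) NOR ((A NOR E) NOR (A NOR E))) NOR ((((A NOR A) NOR (E NOR E)) NOR ((A NOR A) NOR (E NOR E))) NOR (((A NOR A) NOR (E NOR E)) NOR ((A NOR A) NOR (E NOR E))))))) NOR ((E NOR E) NOR (((((A NOR E) NOR (A NOR E)) NOR ((A NOR E) NOR (A NOR E))) NOR ((((A NOR A) NOR (E NOR E)) NOR ((A NOR A) NOR (E NOR E))) NOR (((A NOR A) NOR (E NOR E)) NOR ((A NOR A) NOR (E NOR E))))) NOR ((((A NOR E) NOR (A NOR E)) NOR ((A NOR E) NOR (A NOR E))) NOR ((((A NOR A) NOR (E NOR E)) NOR ((A NOR A) NOR (E NOR E))) NOR (((A NOR A) NOR (E NOR E)) NOR ((A NOR A) NOR (E NOR E)))))))) NOR (((E NOR E) NOR (((((A NOR E) NOR (A NOR E)) NOR ((A NOR E) NOR (A NOR E))) NOR ((((A NOR A) NOR (E NOR E)) NOR ((A NOR A) NOR (E NOR E))) NOR (((A NOR A) NOR (E NOR E)) NOR ((A NOR A) NOR (E NOR E))))) NOR ((((A NOR E) NOR (A NOR E)) NOR ((A NOR E) NOR (A NOR E))) NOR ((((A NOR A) NOR (E NOR E)) NOR ((A NOR A) NOR (E NOR E))) NOR (((A NOR A) NOR (E NOR E)) NOR ((A NOR A) NOR (E NOR E))))))) NOR ((E NOR E) NOR (((((A NOR E) NOR (A NOR E)) NOR ((A NOR E) NOR (A NOR E))) NOR ((((A NOR A) NOR (E NOR E)) NOR ((A NOR A) NOR (E NOR E))) NOR (((A NOR A) NOR (E NOR E)) NOR ((A NOR A) NOR (E NOR E))))) NOR ((((A NOR E) NOR (A NOR E)) NOR ((A NOR E) NOR (A NOR E))) NOR ((((A NOR A) NOR (E NOR E)) NOR ((A NOR A) NOR (E NOR E))) NOR (((A NOR A) NOR (E NOR E)) NOR ((A NOR A) NOR (E NOR E))))))))))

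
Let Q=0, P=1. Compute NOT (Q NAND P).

Substituting: NOT (0 NAND 1)
= 0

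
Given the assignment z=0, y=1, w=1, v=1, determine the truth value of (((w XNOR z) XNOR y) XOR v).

Substituting: (((1 XNOR 0) XNOR 1) XOR 1)
= 1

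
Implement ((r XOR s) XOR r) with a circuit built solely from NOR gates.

((((((((r NOR s) NOR (r NOR s)) NOR ((r NOR s) NOR (r NOR s))) NOR ((((r NOR r) NOR (s NOR s)) NOR ((r NOR r) NOR (s NOR s))) NOR (((r NOR r) NOR (s NOR s)) NOR ((r NOR r) NOR (s NOR s))))) NOR r) NOR (((((r NOR s) NOR (r NOR s)) NOR ((r NOR s) NOR (r NOR s))) NOR ((((r NOR r) NOR (s NOR s)) NOR ((r NOR r) NOR (s NOR s))) NOR (((r NOR r) NOR (s NOR s)) NOR ((r NOR r) NOR (s NOR s))))) NOR r)) NOR ((((((r NOR s) NOR (r NOR s)) NOR ((r NOR s) NOR (r NOR s))) NOR ((((r NOR r) NOR (s NOR s)) NOR ((r NOR r) NOR (s NOR s))) NOR (((r NOR r) NOR (s NOR s)) NOR ((r NOR r) NOR (s NOR s))))) NOR r) NOR (((((r NOR s) NOR (r NOR s)) NOR ((r NOR s) NOR (r NOR s))) NOR ((((r NOR r) NOR (s NOR s)) NOR ((r NOR r) NOR (s NOR s))) NOR (((r NOR r) NOR (s NOR s)) NOR ((r NOR r) NOR (s NOR s))))) NOR r))) NOR ((((((((r NOR s) NOR (r NOR s)) NOR ((r NOR s) NOR (r NOR s))) NOR ((((r NOR r) NOR (s NOR s)) NOR ((r NOR r) NOR (s NOR s))) NOR (((r NOR r) NOR (s NOR s)) NOR ((r NOR r) NOR (s NOR s))))) NOR ((((r NOR s) NOR (r NOR s)) NOR ((r NOR s) NOR (r NOR s))) NOR ((((r NOR r) NOR (s NOR s)) NOR ((r NOR r) NOR (s NOR s))) NOR (((r NOR r) NOR (s NOR s)) NOR ((r NOR r) NOR (s NOR s)))))) NOR (r NOR r)) NOR ((((((r NOR s) NOR (r NOR s)) NOR ((r NOR s) NOR (r NOR s))) NOR ((((r NOR r) NOR (s NOR s)) NOR ((r NOR r) NOR (s NOR s))) NOR (((r NOR r) NOR (s NOR s)) NOR ((r NOR r) NOR (s NOR s))))) NOR ((((r NOR s) NOR (r NOR s)) NOR ((r NOR s) NOR (r NOR s))) NOR ((((r NOR r) NOR (s NOR s)) NOR ((r NOR r) NOR (s NOR s))) NOR (((r NOR r) NOR (s NOR s)) NOR ((r NOR r) NOR (s NOR s)))))) NOR (r NOR r))) NOR (((((((r NOR s) NOR (r NOR s)) NOR ((r NOR s) NOR (r NOR s))) NOR ((((r NOR r) NOR (s NOR s)) NOR ((r NOR r) NOR (s NOR s))) NOR (((r NOR r) NOR (s NOR s)) NOR ((r NOR r) NOR (s NOR s))))) NOR ((((r NOR s) NOR (r NOR s)) NOR ((r NOR s) NOR (r NOR s))) NOR ((((r NOR r) NOR (s NOR s)) NOR ((r NOR r) NOR (s NOR s))) NOR (((r NOR r) NOR (s NOR s)) NOR ((r NOR r) NOR (s NOR s)))))) NOR (r NOR r)) NOR ((((((r NOR s) NOR (r NOR s)) NOR ((r NOR s) NOR (r NOR s))) NOR ((((r NOR r) NOR (s NOR s)) NOR ((r NOR r) NOR (s NOR s))) NOR (((r NOR r) NOR (s NOR s)) NOR ((r NOR r) NOR (s NOR s))))) NOR ((((r NOR s) NOR (r NOR s)) NOR ((r NOR s) NOR (r NOR s))) NOR ((((r NOR r) NOR (s NOR s)) NOR ((r NOR r) NOR (s NOR s))) NOR (((r NOR r) NOR (s NOR s)) NOR ((r NOR r) NOR (s NOR s)))))) NOR (r NOR r)))))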